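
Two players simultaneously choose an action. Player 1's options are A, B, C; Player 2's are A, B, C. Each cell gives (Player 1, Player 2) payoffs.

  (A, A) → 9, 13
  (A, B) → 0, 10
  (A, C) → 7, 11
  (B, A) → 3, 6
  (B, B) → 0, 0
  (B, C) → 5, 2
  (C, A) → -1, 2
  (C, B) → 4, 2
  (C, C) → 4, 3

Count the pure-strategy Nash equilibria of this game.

1

Both A: Player 1 gets 9 (best alternative 3); Player 2 gets 13 (best alternative 11). Neither deviates — NE.
Both C is not a NE: Player 1 would switch to A (7 > 4).
No other cell survives both best-response checks, so there is 1 pure NE.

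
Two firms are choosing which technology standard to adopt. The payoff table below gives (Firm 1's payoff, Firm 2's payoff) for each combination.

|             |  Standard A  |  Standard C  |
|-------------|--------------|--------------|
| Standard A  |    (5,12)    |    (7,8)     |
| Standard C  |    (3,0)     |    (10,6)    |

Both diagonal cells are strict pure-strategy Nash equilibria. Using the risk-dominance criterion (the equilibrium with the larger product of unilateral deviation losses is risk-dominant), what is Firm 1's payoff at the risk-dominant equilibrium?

10

At both Standard A: Firm 1 loses 5 − 3 = 2 by deviating; Firm 2 loses 12 − 8 = 4. Product = 2·4 = 8.
At both Standard C: Firm 1 loses 10 − 7 = 3 by deviating; Firm 2 loses 6 − 0 = 6. Product = 3·6 = 18.
18 > 8, so both Standard C is risk-dominant. Firm 1's payoff there is 10.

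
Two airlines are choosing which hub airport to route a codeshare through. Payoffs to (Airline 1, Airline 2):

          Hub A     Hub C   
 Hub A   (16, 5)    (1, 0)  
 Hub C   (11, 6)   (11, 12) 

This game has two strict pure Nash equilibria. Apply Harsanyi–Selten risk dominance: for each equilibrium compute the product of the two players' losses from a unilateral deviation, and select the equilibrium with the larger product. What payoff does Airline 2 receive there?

At both Hub A: Airline 1 loses 16 − 11 = 5 by deviating; Airline 2 loses 5 − 0 = 5. Product = 5·5 = 25.
At both Hub C: Airline 1 loses 11 − 1 = 10 by deviating; Airline 2 loses 12 − 6 = 6. Product = 10·6 = 60.
60 > 25, so both Hub C is risk-dominant. Airline 2's payoff there is 12.

12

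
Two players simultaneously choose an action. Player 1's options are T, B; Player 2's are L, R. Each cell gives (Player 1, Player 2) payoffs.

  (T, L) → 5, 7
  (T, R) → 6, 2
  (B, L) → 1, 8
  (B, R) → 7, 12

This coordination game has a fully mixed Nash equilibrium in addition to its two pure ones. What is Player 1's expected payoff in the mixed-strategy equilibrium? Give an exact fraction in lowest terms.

29/5

Player 2 mixes with probability q on L, chosen so Player 1 is indifferent: 5q + 6(1−q) = 1q + 7(1−q) gives q = 1/5.
Player 1's expected payoff (from either row, since indifferent) is 5·1/5 + 6·4/5 = 29/5.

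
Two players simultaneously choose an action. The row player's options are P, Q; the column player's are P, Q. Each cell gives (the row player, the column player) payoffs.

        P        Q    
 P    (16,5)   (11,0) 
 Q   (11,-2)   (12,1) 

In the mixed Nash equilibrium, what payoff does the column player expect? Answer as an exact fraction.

5/8

The row player mixes with probability p on P, chosen so the column player is indifferent: 5p + (-2)(1−p) = 0p + 1(1−p) gives p = 3/8.
The column player's expected payoff is 5·3/8 + (-2)·5/8 = 5/8.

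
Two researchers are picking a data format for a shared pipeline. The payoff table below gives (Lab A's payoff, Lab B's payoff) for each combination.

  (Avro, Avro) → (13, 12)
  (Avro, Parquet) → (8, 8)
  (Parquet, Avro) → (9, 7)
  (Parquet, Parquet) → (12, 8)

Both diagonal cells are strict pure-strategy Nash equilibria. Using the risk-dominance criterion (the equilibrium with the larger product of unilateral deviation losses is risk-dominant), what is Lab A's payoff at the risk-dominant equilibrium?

At both Avro: Lab A loses 13 − 9 = 4 by deviating; Lab B loses 12 − 8 = 4. Product = 4·4 = 16.
At both Parquet: Lab A loses 12 − 8 = 4 by deviating; Lab B loses 8 − 7 = 1. Product = 4·1 = 4.
16 > 4, so both Avro is risk-dominant. Lab A's payoff there is 13.

13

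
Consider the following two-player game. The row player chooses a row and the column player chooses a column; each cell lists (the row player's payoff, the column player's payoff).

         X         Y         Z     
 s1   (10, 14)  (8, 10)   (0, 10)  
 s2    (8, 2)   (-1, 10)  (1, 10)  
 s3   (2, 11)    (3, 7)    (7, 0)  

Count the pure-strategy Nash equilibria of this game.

(s1, X): the row player gets 10 (best alternative 8); the column player gets 14 (best alternative 10). Neither deviates — NE.
(s2, Y) is not a NE: the row player would switch to s1 (8 > -1).
No other cell survives both best-response checks, so there is 1 pure NE.

1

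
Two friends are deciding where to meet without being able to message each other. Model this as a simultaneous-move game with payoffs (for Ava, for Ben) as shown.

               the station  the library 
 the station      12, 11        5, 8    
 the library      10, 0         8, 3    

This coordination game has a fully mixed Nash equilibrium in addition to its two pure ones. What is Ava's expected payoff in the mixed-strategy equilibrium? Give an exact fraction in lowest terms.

46/5

Ben mixes with probability q on the station, chosen so Ava is indifferent: 12q + 5(1−q) = 10q + 8(1−q) gives q = 3/5.
Ava's expected payoff (from either row, since indifferent) is 12·3/5 + 5·2/5 = 46/5.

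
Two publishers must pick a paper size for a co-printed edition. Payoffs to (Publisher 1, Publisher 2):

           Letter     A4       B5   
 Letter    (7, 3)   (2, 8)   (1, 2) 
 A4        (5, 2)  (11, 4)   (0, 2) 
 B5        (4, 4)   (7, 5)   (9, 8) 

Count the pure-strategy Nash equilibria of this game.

Both A4: Publisher 1 gets 11 (best alternative 7); Publisher 2 gets 4 (best alternative 2). Neither deviates — NE.
Both B5: Publisher 1 gets 9 (best alternative 1); Publisher 2 gets 8 (best alternative 5). Neither deviates — NE.
Both Letter is not a NE: Publisher 2 would switch to A4 (8 > 3).
No other cell survives both best-response checks, so there are 2 pure NE.

2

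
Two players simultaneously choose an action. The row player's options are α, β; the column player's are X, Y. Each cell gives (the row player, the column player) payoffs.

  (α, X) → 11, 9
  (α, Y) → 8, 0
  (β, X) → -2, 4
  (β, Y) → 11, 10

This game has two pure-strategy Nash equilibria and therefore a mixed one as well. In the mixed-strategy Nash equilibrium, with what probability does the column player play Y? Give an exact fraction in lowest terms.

13/16

The column player's mix q on X must make the row player indifferent between α and β.
The row player's payoff from α: 11q + 8(1−q). From β: (-2)q + 11(1−q).
Set equal: 13q = 3(1−q) → q = 3/16.
Probability on Y is 1 − 3/16 = 13/16.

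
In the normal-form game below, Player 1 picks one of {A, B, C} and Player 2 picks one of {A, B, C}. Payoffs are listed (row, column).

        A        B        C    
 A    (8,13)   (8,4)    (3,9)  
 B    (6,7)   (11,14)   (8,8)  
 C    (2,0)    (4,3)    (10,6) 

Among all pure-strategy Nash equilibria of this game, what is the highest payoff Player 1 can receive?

Both A is a pure NE (Player 1: 8 ≥ 6; Player 2: 13 ≥ 9). Player 1 gets 8.
Both B is a pure NE (Player 1: 11 ≥ 8; Player 2: 14 ≥ 8). Player 1 gets 11.
Both C is a pure NE (Player 1: 10 ≥ 8; Player 2: 6 ≥ 3). Player 1 gets 10.
Every other cell has a profitable deviation for at least one player. Highest of {8, 11, 10} is 11.

11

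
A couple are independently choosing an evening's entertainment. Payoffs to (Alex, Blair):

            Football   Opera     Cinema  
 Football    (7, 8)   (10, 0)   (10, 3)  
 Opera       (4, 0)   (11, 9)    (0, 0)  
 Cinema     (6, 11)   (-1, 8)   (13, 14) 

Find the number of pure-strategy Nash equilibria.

3

Both Football: Alex gets 7 (best alternative 6); Blair gets 8 (best alternative 3). Neither deviates — NE.
Both Opera: Alex gets 11 (best alternative 10); Blair gets 9 (best alternative 0). Neither deviates — NE.
Both Cinema: Alex gets 13 (best alternative 10); Blair gets 14 (best alternative 11). Neither deviates — NE.
(Opera, Football) is not a NE: Alex would switch to Football (7 > 4).
No other cell survives both best-response checks, so there are 3 pure NE.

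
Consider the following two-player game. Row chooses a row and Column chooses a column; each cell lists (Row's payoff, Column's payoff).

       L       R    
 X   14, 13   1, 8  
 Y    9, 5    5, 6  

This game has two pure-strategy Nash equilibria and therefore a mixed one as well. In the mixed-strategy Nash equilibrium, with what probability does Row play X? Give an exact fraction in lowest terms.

Row's mix p on X must make Column indifferent between L and R.
Column's payoff from L: 13p + 5(1−p). From R: 8p + 6(1−p).
Set equal: 5p = 1(1−p) → p = 1/6.

1/6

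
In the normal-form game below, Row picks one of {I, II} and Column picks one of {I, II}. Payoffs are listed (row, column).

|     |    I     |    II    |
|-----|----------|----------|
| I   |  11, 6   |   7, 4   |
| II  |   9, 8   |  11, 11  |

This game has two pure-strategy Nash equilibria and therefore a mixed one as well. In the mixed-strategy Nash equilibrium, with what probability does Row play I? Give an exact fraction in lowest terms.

3/5

Row's mix p on I must make Column indifferent between I and II.
Column's payoff from I: 6p + 8(1−p). From II: 4p + 11(1−p).
Set equal: 2p = 3(1−p) → p = 3/5.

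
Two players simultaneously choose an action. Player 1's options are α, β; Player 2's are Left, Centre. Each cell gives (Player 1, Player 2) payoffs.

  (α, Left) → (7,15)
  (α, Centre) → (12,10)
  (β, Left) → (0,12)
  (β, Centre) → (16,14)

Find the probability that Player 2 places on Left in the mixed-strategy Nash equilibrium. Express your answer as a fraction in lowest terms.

4/11

Player 2's mix q on Left must make Player 1 indifferent between α and β.
Player 1's payoff from α: 7q + 12(1−q). From β: 0q + 16(1−q).
Set equal: 7q = 4(1−q) → q = 4/11.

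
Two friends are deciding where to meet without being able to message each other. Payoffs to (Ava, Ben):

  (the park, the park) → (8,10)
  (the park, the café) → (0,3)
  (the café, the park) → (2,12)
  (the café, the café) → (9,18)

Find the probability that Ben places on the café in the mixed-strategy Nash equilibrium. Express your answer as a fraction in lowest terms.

2/5

Ben's mix q on the park must make Ava indifferent between the park and the café.
Ava's payoff from the park: 8q + 0(1−q). From the café: 2q + 9(1−q).
Set equal: 6q = 9(1−q) → q = 9/15 = 3/5.
Probability on the café is 1 − 3/5 = 2/5.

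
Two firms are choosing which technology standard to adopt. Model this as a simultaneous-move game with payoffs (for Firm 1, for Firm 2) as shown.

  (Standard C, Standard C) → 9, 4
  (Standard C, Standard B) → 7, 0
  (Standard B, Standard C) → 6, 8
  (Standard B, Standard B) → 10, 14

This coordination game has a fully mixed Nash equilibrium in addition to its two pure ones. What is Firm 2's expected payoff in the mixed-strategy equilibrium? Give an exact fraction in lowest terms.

Firm 1 mixes with probability p on Standard C, chosen so Firm 2 is indifferent: 4p + 8(1−p) = 0p + 14(1−p) gives p = 3/5.
Firm 2's expected payoff is 4·3/5 + 8·2/5 = 28/5.

28/5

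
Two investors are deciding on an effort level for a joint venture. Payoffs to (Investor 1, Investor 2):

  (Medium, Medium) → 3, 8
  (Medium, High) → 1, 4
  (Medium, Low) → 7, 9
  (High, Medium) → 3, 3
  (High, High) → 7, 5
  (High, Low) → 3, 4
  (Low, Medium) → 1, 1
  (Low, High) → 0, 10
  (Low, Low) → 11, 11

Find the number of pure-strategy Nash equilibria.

2

Both High: Investor 1 gets 7 (best alternative 1); Investor 2 gets 5 (best alternative 4). Neither deviates — NE.
Both Low: Investor 1 gets 11 (best alternative 7); Investor 2 gets 11 (best alternative 10). Neither deviates — NE.
Both Medium is not a NE: Investor 2 would switch to Low (9 > 8).
No other cell survives both best-response checks, so there are 2 pure NE.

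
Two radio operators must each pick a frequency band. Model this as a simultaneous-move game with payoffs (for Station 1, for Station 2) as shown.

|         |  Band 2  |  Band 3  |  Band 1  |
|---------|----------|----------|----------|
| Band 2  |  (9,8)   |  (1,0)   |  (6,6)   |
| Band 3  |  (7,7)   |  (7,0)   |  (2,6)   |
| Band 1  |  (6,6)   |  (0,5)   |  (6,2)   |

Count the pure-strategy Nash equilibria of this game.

1

Both Band 2: Station 1 gets 9 (best alternative 7); Station 2 gets 8 (best alternative 6). Neither deviates — NE.
Both Band 3 is not a NE: Station 2 would switch to Band 2 (7 > 0).
No other cell survives both best-response checks, so there is 1 pure NE.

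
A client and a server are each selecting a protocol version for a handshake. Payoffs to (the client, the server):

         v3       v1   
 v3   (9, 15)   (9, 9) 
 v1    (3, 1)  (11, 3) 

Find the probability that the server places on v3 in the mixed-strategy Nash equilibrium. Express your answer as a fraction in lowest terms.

1/4

The server's mix q on v3 must make the client indifferent between v3 and v1.
The client's payoff from v3: 9q + 9(1−q). From v1: 3q + 11(1−q).
Set equal: 6q = 2(1−q) → q = 2/8 = 1/4.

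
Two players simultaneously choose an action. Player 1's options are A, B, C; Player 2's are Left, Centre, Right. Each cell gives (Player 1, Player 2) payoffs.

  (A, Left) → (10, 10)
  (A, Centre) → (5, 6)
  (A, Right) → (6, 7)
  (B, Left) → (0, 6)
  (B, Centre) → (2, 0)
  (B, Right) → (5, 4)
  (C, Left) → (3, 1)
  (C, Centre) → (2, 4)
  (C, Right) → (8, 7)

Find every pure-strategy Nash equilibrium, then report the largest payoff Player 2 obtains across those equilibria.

(A, Left) is a pure NE (Player 1: 10 ≥ 3; Player 2: 10 ≥ 7). Player 2 gets 10.
(C, Right) is a pure NE (Player 1: 8 ≥ 6; Player 2: 7 ≥ 4). Player 2 gets 7.
Every other cell has a profitable deviation for at least one player. Highest of {10, 7} is 10.

10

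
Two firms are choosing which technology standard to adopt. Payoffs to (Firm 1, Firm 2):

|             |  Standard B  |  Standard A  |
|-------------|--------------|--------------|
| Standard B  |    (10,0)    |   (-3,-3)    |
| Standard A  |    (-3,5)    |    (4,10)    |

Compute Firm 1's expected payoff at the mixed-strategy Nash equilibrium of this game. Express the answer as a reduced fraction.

31/20

Firm 2 mixes with probability q on Standard B, chosen so Firm 1 is indifferent: 10q + (-3)(1−q) = (-3)q + 4(1−q) gives q = 7/20.
Firm 1's expected payoff (from either row, since indifferent) is 10·7/20 + (-3)·13/20 = 31/20.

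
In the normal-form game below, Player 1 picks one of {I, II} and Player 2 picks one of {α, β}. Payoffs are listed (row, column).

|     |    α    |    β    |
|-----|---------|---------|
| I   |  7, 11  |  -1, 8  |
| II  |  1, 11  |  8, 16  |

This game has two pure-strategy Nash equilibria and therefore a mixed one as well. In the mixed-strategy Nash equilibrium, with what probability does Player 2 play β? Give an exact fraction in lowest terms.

Player 2's mix q on α must make Player 1 indifferent between I and II.
Player 1's payoff from I: 7q + (-1)(1−q). From II: 1q + 8(1−q).
Set equal: 6q = 9(1−q) → q = 9/15 = 3/5.
Probability on β is 1 − 3/5 = 2/5.

2/5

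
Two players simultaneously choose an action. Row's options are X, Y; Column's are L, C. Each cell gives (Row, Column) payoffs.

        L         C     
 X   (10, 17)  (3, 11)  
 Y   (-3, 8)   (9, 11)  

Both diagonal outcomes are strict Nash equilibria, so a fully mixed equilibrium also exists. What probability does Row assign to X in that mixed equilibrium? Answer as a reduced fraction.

Row's mix p on X must make Column indifferent between L and C.
Column's payoff from L: 17p + 8(1−p). From C: 11p + 11(1−p).
Set equal: 6p = 3(1−p) → p = 3/9 = 1/3.

1/3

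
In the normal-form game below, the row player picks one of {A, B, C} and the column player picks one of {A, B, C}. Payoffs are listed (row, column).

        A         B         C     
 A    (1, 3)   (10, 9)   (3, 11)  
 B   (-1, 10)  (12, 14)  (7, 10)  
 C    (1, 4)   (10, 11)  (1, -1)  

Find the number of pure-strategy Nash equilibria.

Both B: the row player gets 12 (best alternative 10); the column player gets 14 (best alternative 10). Neither deviates — NE.
Both C is not a NE: the row player would switch to B (7 > 1).
No other cell survives both best-response checks, so there is 1 pure NE.

1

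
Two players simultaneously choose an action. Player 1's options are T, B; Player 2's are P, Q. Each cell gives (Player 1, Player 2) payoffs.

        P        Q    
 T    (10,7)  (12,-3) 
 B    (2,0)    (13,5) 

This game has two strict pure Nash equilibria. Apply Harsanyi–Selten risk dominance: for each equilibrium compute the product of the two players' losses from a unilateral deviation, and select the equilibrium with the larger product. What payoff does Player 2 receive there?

At (T, P): Player 1 loses 10 − 2 = 8 by deviating; Player 2 loses 7 − (-3) = 10. Product = 8·10 = 80.
At (B, Q): Player 1 loses 13 − 12 = 1 by deviating; Player 2 loses 5 − 0 = 5. Product = 1·5 = 5.
80 > 5, so (T, P) is risk-dominant. Player 2's payoff there is 7.

7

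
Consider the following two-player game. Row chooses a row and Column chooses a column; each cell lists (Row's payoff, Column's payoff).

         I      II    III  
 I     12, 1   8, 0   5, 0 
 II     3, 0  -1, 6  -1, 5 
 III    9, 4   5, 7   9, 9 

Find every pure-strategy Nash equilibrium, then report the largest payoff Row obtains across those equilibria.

12

Both I is a pure NE (Row: 12 ≥ 9; Column: 1 ≥ 0). Row gets 12.
Both III is a pure NE (Row: 9 ≥ 5; Column: 9 ≥ 7). Row gets 9.
Every other cell has a profitable deviation for at least one player. Highest of {12, 9} is 12.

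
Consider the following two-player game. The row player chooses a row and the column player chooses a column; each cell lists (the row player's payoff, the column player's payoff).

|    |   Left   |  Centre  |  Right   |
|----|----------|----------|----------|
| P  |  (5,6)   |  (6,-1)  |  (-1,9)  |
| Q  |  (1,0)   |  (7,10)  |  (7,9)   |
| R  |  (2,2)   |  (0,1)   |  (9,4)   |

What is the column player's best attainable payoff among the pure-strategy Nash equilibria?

(Q, Centre) is a pure NE (the row player: 7 ≥ 6; the column player: 10 ≥ 9). The column player gets 10.
(R, Right) is a pure NE (the row player: 9 ≥ 7; the column player: 4 ≥ 2). The column player gets 4.
Every other cell has a profitable deviation for at least one player. Highest of {10, 4} is 10.

10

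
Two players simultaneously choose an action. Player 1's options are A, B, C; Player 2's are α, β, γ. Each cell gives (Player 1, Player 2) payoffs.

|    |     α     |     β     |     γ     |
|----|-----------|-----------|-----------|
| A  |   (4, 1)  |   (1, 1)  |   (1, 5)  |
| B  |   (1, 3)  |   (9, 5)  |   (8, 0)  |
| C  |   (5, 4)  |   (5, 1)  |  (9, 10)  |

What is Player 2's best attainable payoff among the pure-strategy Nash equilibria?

10

(B, β) is a pure NE (Player 1: 9 ≥ 5; Player 2: 5 ≥ 3). Player 2 gets 5.
(C, γ) is a pure NE (Player 1: 9 ≥ 8; Player 2: 10 ≥ 4). Player 2 gets 10.
Every other cell has a profitable deviation for at least one player. Highest of {5, 10} is 10.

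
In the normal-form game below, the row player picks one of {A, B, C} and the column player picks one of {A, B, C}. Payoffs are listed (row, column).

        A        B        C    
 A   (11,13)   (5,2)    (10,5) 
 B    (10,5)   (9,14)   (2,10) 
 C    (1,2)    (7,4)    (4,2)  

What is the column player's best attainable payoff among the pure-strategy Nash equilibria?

Both A is a pure NE (the row player: 11 ≥ 10; the column player: 13 ≥ 5). The column player gets 13.
Both B is a pure NE (the row player: 9 ≥ 7; the column player: 14 ≥ 10). The column player gets 14.
Every other cell has a profitable deviation for at least one player. Highest of {13, 14} is 14.

14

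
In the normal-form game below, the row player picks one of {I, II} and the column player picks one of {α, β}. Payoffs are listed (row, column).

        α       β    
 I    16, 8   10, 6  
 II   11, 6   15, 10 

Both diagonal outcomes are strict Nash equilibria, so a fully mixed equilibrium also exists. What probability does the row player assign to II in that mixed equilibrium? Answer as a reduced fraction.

The row player's mix p on I must make the column player indifferent between α and β.
The column player's payoff from α: 8p + 6(1−p). From β: 6p + 10(1−p).
Set equal: 2p = 4(1−p) → p = 4/6 = 2/3.
Probability on II is 1 − 2/3 = 1/3.

1/3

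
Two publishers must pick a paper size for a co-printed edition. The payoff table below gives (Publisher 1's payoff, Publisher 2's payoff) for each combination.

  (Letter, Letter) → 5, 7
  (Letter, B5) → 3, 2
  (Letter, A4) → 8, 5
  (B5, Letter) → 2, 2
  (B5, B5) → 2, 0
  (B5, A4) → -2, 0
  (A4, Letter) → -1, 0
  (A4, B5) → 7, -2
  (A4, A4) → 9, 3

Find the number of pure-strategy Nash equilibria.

Both Letter: Publisher 1 gets 5 (best alternative 2); Publisher 2 gets 7 (best alternative 5). Neither deviates — NE.
Both A4: Publisher 1 gets 9 (best alternative 8); Publisher 2 gets 3 (best alternative 0). Neither deviates — NE.
Both B5 is not a NE: Publisher 1 would switch to A4 (7 > 2).
No other cell survives both best-response checks, so there are 2 pure NE.

2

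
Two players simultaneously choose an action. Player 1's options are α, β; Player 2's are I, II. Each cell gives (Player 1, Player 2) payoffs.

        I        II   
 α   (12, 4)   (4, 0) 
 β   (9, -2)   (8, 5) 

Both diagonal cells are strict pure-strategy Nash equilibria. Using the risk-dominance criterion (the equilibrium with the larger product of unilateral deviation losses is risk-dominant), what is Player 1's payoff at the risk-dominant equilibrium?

8

At (α, I): Player 1 loses 12 − 9 = 3 by deviating; Player 2 loses 4 − 0 = 4. Product = 3·4 = 12.
At (β, II): Player 1 loses 8 − 4 = 4 by deviating; Player 2 loses 5 − (-2) = 7. Product = 4·7 = 28.
28 > 12, so (β, II) is risk-dominant. Player 1's payoff there is 8.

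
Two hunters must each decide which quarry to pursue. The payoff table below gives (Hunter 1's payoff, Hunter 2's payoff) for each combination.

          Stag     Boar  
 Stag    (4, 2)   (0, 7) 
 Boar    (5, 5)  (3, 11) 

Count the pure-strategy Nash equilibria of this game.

1

Both Boar: Hunter 1 gets 3 (best alternative 0); Hunter 2 gets 11 (best alternative 5). Neither deviates — NE.
Both Stag is not a NE: Hunter 1 would switch to Boar (5 > 4).
No other cell survives both best-response checks, so there is 1 pure NE.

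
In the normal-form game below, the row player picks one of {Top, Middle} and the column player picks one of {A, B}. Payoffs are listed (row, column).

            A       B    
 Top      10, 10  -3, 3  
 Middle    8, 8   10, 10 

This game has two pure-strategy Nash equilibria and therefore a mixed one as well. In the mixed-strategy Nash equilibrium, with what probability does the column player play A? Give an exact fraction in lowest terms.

13/15

The column player's mix q on A must make the row player indifferent between Top and Middle.
The row player's payoff from Top: 10q + (-3)(1−q). From Middle: 8q + 10(1−q).
Set equal: 2q = 13(1−q) → q = 13/15.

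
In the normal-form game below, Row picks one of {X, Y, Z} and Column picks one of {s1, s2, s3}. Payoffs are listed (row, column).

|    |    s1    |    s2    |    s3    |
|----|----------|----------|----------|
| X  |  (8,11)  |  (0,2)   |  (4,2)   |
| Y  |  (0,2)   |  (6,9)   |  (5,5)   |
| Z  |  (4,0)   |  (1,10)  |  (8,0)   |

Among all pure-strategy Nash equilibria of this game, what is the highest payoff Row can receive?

(X, s1) is a pure NE (Row: 8 ≥ 4; Column: 11 ≥ 2). Row gets 8.
(Y, s2) is a pure NE (Row: 6 ≥ 1; Column: 9 ≥ 5). Row gets 6.
Every other cell has a profitable deviation for at least one player. Highest of {8, 6} is 8.

8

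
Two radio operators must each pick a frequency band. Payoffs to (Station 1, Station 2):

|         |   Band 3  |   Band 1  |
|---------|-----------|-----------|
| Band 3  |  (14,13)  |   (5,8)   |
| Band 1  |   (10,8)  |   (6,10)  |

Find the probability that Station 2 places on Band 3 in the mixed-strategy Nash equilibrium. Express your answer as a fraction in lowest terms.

1/5

Station 2's mix q on Band 3 must make Station 1 indifferent between Band 3 and Band 1.
Station 1's payoff from Band 3: 14q + 5(1−q). From Band 1: 10q + 6(1−q).
Set equal: 4q = 1(1−q) → q = 1/5.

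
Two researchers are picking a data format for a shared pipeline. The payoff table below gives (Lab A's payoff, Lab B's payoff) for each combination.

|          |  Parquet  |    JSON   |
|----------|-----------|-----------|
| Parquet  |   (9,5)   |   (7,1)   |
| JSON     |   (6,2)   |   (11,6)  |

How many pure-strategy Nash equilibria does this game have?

Both Parquet: Lab A gets 9 (best alternative 6); Lab B gets 5 (best alternative 1). Neither deviates — NE.
Both JSON: Lab A gets 11 (best alternative 7); Lab B gets 6 (best alternative 2). Neither deviates — NE.
(Parquet, JSON) is not a NE: Lab A would switch to JSON (11 > 7).
No other cell survives both best-response checks, so there are 2 pure NE.

2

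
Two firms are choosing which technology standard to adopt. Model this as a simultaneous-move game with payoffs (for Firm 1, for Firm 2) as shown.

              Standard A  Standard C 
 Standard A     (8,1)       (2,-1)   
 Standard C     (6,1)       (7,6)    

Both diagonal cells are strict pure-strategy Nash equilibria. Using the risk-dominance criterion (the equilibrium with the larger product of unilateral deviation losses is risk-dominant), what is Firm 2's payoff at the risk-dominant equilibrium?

6

At both Standard A: Firm 1 loses 8 − 6 = 2 by deviating; Firm 2 loses 1 − (-1) = 2. Product = 2·2 = 4.
At both Standard C: Firm 1 loses 7 − 2 = 5 by deviating; Firm 2 loses 6 − 1 = 5. Product = 5·5 = 25.
25 > 4, so both Standard C is risk-dominant. Firm 2's payoff there is 6.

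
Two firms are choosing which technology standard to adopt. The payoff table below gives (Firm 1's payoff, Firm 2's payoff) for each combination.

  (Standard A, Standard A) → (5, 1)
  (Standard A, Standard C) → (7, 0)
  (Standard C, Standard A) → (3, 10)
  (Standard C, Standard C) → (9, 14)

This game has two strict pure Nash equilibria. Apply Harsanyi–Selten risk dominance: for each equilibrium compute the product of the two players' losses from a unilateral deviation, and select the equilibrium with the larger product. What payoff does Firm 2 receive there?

14

At both Standard A: Firm 1 loses 5 − 3 = 2 by deviating; Firm 2 loses 1 − 0 = 1. Product = 2·1 = 2.
At both Standard C: Firm 1 loses 9 − 7 = 2 by deviating; Firm 2 loses 14 − 10 = 4. Product = 2·4 = 8.
8 > 2, so both Standard C is risk-dominant. Firm 2's payoff there is 14.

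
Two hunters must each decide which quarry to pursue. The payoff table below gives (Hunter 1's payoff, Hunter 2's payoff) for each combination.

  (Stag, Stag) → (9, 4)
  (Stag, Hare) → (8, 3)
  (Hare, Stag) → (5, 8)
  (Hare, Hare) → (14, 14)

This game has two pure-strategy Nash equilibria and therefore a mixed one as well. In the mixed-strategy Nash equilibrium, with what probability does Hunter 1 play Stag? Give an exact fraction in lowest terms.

6/7

Hunter 1's mix p on Stag must make Hunter 2 indifferent between Stag and Hare.
Hunter 2's payoff from Stag: 4p + 8(1−p). From Hare: 3p + 14(1−p).
Set equal: 1p = 6(1−p) → p = 6/7.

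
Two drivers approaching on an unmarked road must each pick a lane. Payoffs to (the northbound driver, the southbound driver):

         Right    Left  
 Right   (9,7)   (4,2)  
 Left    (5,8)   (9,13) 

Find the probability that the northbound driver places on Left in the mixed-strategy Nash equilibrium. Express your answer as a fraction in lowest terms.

1/2

The northbound driver's mix p on Right must make the southbound driver indifferent between Right and Left.
The southbound driver's payoff from Right: 7p + 8(1−p). From Left: 2p + 13(1−p).
Set equal: 5p = 5(1−p) → p = 5/10 = 1/2.
Probability on Left is 1 − 1/2 = 1/2.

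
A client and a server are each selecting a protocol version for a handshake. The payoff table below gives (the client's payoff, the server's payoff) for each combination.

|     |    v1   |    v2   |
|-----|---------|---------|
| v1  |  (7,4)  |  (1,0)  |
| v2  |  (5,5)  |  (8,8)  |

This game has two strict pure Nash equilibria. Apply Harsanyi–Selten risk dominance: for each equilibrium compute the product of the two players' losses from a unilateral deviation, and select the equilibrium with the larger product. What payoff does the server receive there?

8

At both v1: the client loses 7 − 5 = 2 by deviating; the server loses 4 − 0 = 4. Product = 2·4 = 8.
At both v2: the client loses 8 − 1 = 7 by deviating; the server loses 8 − 5 = 3. Product = 7·3 = 21.
21 > 8, so both v2 is risk-dominant. The server's payoff there is 8.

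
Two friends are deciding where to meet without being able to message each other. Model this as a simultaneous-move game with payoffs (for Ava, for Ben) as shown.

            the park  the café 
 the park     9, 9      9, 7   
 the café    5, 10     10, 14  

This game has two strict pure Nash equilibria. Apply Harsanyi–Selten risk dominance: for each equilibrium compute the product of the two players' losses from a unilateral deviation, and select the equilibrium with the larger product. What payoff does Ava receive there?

At both the park: Ava loses 9 − 5 = 4 by deviating; Ben loses 9 − 7 = 2. Product = 4·2 = 8.
At both the café: Ava loses 10 − 9 = 1 by deviating; Ben loses 14 − 10 = 4. Product = 1·4 = 4.
8 > 4, so both the park is risk-dominant. Ava's payoff there is 9.

9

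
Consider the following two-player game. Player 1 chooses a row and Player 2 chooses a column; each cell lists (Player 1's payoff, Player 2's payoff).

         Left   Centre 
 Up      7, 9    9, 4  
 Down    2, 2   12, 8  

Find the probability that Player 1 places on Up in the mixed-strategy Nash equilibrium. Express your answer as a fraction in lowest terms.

6/11

Player 1's mix p on Up must make Player 2 indifferent between Left and Centre.
Player 2's payoff from Left: 9p + 2(1−p). From Centre: 4p + 8(1−p).
Set equal: 5p = 6(1−p) → p = 6/11.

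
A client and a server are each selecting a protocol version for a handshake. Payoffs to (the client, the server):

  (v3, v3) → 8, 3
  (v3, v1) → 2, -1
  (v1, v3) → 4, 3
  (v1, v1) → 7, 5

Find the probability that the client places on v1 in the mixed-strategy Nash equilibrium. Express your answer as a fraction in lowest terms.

The client's mix p on v3 must make the server indifferent between v3 and v1.
The server's payoff from v3: 3p + 3(1−p). From v1: (-1)p + 5(1−p).
Set equal: 4p = 2(1−p) → p = 2/6 = 1/3.
Probability on v1 is 1 − 1/3 = 2/3.

2/3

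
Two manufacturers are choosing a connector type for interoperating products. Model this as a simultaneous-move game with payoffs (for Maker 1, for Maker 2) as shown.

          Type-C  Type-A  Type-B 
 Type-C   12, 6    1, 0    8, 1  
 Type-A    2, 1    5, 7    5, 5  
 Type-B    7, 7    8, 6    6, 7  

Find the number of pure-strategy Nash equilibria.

1

Both Type-C: Maker 1 gets 12 (best alternative 7); Maker 2 gets 6 (best alternative 1). Neither deviates — NE.
Both Type-B is not a NE: Maker 1 would switch to Type-C (8 > 6).
No other cell survives both best-response checks, so there is 1 pure NE.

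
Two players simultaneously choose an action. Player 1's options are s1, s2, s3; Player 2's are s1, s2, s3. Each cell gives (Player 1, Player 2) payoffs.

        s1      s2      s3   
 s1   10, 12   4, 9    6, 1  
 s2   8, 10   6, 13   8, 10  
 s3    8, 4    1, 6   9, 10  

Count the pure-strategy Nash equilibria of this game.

Both s1: Player 1 gets 10 (best alternative 8); Player 2 gets 12 (best alternative 9). Neither deviates — NE.
Both s2: Player 1 gets 6 (best alternative 4); Player 2 gets 13 (best alternative 10). Neither deviates — NE.
Both s3: Player 1 gets 9 (best alternative 8); Player 2 gets 10 (best alternative 6). Neither deviates — NE.
(s2, s1) is not a NE: Player 1 would switch to s1 (10 > 8).
No other cell survives both best-response checks, so there are 3 pure NE.

3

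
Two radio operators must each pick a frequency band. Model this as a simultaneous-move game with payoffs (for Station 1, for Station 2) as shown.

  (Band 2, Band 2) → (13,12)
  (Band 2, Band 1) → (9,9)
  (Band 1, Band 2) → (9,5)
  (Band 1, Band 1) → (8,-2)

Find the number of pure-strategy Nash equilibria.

Both Band 2: Station 1 gets 13 (best alternative 9); Station 2 gets 12 (best alternative 9). Neither deviates — NE.
Both Band 1 is not a NE: Station 1 would switch to Band 2 (9 > 8).
No other cell survives both best-response checks, so there is 1 pure NE.

1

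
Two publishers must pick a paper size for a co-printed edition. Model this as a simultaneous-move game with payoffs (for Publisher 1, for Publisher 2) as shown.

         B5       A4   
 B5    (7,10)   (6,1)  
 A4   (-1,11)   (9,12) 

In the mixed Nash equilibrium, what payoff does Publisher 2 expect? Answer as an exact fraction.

109/10

Publisher 1 mixes with probability p on B5, chosen so Publisher 2 is indifferent: 10p + 11(1−p) = 1p + 12(1−p) gives p = 1/10.
Publisher 2's expected payoff is 10·1/10 + 11·9/10 = 109/10.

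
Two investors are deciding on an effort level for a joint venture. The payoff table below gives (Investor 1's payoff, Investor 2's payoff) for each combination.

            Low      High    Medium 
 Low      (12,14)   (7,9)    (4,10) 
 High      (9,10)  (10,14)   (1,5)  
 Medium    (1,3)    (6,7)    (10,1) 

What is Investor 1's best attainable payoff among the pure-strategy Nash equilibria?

12

Both Low is a pure NE (Investor 1: 12 ≥ 9; Investor 2: 14 ≥ 10). Investor 1 gets 12.
Both High is a pure NE (Investor 1: 10 ≥ 7; Investor 2: 14 ≥ 10). Investor 1 gets 10.
Every other cell has a profitable deviation for at least one player. Highest of {12, 10} is 12.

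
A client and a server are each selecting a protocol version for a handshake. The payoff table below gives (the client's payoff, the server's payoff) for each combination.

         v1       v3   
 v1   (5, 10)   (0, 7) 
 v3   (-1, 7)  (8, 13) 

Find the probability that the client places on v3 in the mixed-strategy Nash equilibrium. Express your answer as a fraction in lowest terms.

The client's mix p on v1 must make the server indifferent between v1 and v3.
The server's payoff from v1: 10p + 7(1−p). From v3: 7p + 13(1−p).
Set equal: 3p = 6(1−p) → p = 6/9 = 2/3.
Probability on v3 is 1 − 2/3 = 1/3.

1/3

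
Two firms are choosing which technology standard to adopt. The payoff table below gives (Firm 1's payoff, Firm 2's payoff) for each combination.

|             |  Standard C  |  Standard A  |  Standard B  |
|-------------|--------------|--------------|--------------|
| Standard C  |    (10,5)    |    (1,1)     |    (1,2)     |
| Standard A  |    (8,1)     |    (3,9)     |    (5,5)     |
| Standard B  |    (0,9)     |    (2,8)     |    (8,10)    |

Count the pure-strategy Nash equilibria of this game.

Both Standard C: Firm 1 gets 10 (best alternative 8); Firm 2 gets 5 (best alternative 2). Neither deviates — NE.
Both Standard A: Firm 1 gets 3 (best alternative 2); Firm 2 gets 9 (best alternative 5). Neither deviates — NE.
Both Standard B: Firm 1 gets 8 (best alternative 5); Firm 2 gets 10 (best alternative 9). Neither deviates — NE.
(Standard C, Standard B) is not a NE: Firm 1 would switch to Standard B (8 > 1).
No other cell survives both best-response checks, so there are 3 pure NE.

3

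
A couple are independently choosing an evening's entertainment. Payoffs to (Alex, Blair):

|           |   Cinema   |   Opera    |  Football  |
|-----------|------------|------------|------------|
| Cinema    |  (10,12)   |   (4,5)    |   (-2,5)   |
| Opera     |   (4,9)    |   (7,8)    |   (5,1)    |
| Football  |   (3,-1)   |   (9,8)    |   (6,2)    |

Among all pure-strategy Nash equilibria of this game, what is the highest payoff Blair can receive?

12

Both Cinema is a pure NE (Alex: 10 ≥ 4; Blair: 12 ≥ 5). Blair gets 12.
(Football, Opera) is a pure NE (Alex: 9 ≥ 7; Blair: 8 ≥ 2). Blair gets 8.
Every other cell has a profitable deviation for at least one player. Highest of {12, 8} is 12.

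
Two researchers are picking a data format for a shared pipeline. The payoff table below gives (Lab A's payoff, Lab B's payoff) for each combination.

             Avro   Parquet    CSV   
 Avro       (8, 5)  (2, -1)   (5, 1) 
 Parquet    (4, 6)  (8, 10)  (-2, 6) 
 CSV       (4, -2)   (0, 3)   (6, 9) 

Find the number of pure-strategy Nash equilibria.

Both Avro: Lab A gets 8 (best alternative 4); Lab B gets 5 (best alternative 1). Neither deviates — NE.
Both Parquet: Lab A gets 8 (best alternative 2); Lab B gets 10 (best alternative 6). Neither deviates — NE.
Both CSV: Lab A gets 6 (best alternative 5); Lab B gets 9 (best alternative 3). Neither deviates — NE.
(CSV, Parquet) is not a NE: Lab A would switch to Parquet (8 > 0).
No other cell survives both best-response checks, so there are 3 pure NE.

3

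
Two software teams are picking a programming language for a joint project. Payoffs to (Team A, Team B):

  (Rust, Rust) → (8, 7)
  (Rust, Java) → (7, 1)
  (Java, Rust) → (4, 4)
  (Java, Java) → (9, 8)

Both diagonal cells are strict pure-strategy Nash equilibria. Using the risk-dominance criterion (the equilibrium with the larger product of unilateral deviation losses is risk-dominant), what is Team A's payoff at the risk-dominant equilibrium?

At both Rust: Team A loses 8 − 4 = 4 by deviating; Team B loses 7 − 1 = 6. Product = 4·6 = 24.
At both Java: Team A loses 9 − 7 = 2 by deviating; Team B loses 8 − 4 = 4. Product = 2·4 = 8.
24 > 8, so both Rust is risk-dominant. Team A's payoff there is 8.

8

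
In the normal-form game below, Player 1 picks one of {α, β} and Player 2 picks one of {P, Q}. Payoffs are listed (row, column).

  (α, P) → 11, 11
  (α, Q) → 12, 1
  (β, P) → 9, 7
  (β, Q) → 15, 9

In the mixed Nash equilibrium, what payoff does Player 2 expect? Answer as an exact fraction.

23/3

Player 1 mixes with probability p on α, chosen so Player 2 is indifferent: 11p + 7(1−p) = 1p + 9(1−p) gives p = 1/6.
Player 2's expected payoff is 11·1/6 + 7·5/6 = 23/3.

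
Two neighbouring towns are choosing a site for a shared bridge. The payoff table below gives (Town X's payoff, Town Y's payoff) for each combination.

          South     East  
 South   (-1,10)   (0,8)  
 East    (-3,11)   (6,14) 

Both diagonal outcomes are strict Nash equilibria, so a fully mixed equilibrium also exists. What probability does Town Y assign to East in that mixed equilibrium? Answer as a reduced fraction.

1/4

Town Y's mix q on South must make Town X indifferent between South and East.
Town X's payoff from South: (-1)q + 0(1−q). From East: (-3)q + 6(1−q).
Set equal: 2q = 6(1−q) → q = 6/8 = 3/4.
Probability on East is 1 − 3/4 = 1/4.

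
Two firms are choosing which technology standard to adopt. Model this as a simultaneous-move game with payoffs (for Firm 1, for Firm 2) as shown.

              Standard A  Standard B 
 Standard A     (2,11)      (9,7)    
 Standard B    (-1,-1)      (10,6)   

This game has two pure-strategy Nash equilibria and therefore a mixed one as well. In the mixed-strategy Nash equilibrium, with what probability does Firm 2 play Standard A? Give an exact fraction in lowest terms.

1/4

Firm 2's mix q on Standard A must make Firm 1 indifferent between Standard A and Standard B.
Firm 1's payoff from Standard A: 2q + 9(1−q). From Standard B: (-1)q + 10(1−q).
Set equal: 3q = 1(1−q) → q = 1/4.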